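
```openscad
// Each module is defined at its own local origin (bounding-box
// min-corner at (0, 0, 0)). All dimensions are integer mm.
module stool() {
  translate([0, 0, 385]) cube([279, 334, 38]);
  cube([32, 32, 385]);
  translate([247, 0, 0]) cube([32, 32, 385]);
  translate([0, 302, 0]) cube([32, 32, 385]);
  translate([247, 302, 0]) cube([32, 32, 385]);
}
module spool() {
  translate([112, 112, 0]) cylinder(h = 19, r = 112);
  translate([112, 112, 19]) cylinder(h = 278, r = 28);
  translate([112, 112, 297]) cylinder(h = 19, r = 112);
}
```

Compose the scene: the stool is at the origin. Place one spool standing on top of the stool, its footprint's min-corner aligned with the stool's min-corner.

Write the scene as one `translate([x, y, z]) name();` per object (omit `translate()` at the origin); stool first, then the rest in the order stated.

stool();
translate([0, 0, 423]) spool();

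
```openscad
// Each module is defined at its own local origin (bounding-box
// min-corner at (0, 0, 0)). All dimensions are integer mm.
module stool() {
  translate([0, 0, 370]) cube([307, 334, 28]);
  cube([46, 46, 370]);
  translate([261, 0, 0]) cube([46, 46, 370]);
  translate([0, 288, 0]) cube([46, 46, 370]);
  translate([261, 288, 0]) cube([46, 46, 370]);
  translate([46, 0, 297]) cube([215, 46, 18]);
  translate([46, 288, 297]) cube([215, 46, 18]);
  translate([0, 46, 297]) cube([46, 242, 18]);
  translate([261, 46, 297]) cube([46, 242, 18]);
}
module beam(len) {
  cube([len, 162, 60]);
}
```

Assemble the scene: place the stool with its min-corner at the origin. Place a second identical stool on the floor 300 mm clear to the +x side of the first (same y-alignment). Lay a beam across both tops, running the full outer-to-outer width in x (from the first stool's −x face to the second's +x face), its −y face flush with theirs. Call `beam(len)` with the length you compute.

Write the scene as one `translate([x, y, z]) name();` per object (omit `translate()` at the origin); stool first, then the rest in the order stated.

stool();
translate([607, 0, 0]) stool();
translate([0, 0, 398]) beam(914);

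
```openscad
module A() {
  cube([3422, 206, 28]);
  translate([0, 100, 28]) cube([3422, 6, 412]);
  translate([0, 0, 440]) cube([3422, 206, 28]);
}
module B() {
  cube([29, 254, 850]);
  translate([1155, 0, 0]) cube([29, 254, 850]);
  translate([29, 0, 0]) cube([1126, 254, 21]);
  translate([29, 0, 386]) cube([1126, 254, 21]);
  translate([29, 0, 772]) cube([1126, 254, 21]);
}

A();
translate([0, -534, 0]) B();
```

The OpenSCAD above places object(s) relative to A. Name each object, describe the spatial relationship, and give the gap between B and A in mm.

A is an I-beam. B is a bookshelf. The bookshelf is on the floor beside the I-beam on its −y side. The gap between the bookshelf and the I-beam is 280 mm.

The bookshelf's nearest face is 280 mm from the I-beam's −y face.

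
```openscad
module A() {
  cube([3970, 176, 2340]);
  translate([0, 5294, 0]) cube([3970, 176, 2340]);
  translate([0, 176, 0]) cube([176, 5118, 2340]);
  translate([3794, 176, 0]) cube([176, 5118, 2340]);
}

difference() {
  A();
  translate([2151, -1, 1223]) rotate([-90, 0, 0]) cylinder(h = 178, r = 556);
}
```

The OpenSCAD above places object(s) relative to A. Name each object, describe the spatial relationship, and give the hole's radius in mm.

The subtracted cylinder has r = 556 mm.

A is a house frame. The house frame has a circular hole through its front wall. The hole's radius is 556 mm.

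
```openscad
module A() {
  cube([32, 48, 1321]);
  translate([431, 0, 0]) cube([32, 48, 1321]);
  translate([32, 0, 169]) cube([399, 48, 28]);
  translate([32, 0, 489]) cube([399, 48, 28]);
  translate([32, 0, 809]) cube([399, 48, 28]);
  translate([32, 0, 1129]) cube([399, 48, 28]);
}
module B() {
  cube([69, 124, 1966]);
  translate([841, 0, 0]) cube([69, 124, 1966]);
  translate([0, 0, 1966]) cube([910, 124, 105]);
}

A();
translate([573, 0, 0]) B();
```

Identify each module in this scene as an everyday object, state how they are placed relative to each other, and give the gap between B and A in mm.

A is a ladder. B is a door frame. The door frame is on the floor beside the ladder on its +x side. The gap between the door frame and the ladder is 110 mm.

The door frame's nearest face is 110 mm from the ladder's +x face.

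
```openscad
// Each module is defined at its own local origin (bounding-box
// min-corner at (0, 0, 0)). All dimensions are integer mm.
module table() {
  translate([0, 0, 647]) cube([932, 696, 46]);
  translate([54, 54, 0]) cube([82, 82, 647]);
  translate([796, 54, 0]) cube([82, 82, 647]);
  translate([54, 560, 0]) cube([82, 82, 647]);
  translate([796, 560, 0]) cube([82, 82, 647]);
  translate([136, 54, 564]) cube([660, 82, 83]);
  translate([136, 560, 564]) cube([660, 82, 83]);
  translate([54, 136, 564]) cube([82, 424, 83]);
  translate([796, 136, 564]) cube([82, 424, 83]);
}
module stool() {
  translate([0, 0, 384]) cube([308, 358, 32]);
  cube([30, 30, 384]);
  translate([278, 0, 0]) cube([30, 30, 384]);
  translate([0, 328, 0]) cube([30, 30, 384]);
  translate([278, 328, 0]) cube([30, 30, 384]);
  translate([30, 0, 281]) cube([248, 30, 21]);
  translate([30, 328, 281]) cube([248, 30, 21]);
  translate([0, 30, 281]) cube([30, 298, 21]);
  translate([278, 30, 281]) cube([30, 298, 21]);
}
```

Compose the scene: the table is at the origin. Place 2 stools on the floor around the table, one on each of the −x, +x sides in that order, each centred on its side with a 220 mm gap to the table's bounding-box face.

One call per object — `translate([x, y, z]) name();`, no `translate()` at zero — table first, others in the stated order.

table();
translate([-528, 169, 0]) stool();
translate([1152, 169, 0]) stool();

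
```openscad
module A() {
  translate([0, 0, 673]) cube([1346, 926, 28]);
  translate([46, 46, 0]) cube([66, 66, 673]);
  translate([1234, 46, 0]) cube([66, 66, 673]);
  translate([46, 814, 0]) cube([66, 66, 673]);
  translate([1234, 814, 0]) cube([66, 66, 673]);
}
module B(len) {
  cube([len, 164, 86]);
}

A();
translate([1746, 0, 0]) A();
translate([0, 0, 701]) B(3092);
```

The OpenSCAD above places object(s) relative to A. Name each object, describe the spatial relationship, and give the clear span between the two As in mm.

Second table starts at x = 1746; first ends at x = 1346; clear span = 1746 − 1346 = 400 mm.

A is a table. B is a beam. A beam spans the tops of two tables. The clear span between the two tables is 400 mm.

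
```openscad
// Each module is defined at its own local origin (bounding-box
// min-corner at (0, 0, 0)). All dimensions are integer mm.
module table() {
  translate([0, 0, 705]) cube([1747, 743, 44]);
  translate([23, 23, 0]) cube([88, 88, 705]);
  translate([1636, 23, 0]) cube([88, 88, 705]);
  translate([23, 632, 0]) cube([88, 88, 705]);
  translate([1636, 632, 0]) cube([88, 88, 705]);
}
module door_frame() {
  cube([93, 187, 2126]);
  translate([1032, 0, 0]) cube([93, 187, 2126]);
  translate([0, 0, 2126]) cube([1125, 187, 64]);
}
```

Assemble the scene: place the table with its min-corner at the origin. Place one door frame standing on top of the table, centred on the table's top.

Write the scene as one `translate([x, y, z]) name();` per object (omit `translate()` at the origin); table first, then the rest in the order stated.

table();
translate([311, 278, 749]) door_frame();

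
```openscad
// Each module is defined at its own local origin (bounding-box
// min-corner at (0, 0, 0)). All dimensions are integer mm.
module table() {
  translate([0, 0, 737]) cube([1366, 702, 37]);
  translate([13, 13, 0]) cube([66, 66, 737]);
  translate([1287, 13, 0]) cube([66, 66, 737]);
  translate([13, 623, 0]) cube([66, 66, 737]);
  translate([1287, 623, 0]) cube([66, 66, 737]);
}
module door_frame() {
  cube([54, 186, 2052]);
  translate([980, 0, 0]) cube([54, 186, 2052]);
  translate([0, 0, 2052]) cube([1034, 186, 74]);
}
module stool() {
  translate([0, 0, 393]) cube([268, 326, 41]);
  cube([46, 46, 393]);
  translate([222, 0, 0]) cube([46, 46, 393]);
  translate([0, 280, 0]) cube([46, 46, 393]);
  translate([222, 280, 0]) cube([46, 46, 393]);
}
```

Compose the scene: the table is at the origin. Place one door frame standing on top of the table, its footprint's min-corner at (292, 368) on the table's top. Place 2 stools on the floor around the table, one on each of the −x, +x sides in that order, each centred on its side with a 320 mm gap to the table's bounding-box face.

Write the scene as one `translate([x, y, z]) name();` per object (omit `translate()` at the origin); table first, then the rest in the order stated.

table();
translate([292, 368, 774]) door_frame();
translate([-588, 188, 0]) stool();
translate([1686, 188, 0]) stool();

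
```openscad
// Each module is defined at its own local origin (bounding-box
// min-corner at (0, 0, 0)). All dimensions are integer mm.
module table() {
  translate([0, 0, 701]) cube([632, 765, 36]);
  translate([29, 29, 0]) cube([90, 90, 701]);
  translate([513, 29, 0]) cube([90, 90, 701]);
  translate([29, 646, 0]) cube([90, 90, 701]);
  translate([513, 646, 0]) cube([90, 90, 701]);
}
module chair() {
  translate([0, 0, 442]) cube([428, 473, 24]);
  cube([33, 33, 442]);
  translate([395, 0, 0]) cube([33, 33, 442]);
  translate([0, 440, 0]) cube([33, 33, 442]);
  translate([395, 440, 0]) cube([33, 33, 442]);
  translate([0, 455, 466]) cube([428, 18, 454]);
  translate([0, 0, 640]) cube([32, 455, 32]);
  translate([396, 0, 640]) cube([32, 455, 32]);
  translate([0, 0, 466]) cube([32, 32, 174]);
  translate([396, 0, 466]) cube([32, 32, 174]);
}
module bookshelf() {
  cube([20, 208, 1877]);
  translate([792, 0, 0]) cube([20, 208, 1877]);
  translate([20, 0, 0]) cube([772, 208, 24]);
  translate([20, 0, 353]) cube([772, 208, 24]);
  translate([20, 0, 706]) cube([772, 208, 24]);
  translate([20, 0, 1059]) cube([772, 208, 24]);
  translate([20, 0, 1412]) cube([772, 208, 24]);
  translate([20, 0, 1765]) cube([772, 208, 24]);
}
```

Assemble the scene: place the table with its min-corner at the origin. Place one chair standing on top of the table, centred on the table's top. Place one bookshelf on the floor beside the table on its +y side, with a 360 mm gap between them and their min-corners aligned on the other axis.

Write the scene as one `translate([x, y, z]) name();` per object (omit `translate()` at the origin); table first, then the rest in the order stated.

table();
translate([102, 146, 737]) chair();
translate([0, 1125, 0]) bookshelf();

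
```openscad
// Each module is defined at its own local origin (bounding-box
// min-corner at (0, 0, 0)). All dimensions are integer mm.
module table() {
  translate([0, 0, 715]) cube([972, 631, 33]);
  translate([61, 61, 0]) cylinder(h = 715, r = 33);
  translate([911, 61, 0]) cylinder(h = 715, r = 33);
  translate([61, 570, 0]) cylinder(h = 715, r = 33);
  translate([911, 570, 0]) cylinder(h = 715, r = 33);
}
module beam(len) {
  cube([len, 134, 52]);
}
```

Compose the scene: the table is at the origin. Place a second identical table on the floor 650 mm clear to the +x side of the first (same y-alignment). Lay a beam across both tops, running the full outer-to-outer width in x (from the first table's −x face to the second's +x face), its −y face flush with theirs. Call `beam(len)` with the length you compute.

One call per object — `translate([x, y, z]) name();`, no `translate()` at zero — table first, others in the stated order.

table();
translate([1622, 0, 0]) table();
translate([0, 0, 748]) beam(2594);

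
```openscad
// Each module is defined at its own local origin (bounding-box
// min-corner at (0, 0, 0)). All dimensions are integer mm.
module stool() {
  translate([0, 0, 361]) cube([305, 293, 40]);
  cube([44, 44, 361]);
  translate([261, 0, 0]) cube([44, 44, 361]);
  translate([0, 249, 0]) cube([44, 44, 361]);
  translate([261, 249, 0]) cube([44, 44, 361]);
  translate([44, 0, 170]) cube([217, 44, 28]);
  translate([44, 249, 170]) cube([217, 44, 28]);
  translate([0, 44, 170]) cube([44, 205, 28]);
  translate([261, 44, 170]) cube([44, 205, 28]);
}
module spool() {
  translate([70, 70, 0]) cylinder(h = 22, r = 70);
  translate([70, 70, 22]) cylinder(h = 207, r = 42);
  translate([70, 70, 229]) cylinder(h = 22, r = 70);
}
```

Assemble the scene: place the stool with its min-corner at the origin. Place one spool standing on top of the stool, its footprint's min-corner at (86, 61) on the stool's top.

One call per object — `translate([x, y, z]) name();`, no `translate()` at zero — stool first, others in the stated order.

stool();
translate([86, 61, 401]) spool();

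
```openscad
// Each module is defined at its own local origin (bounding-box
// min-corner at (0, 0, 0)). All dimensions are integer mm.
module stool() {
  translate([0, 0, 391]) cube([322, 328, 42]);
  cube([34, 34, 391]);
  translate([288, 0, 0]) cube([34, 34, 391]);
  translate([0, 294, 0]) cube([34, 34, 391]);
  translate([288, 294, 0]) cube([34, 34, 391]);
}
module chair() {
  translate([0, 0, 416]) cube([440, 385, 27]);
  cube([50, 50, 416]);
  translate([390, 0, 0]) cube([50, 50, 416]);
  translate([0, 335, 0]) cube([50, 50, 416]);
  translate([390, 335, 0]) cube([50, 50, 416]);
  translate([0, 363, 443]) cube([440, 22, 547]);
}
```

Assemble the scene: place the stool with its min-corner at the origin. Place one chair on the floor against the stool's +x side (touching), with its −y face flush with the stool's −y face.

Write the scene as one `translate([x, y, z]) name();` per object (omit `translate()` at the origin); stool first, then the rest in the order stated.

stool();
translate([322, 0, 0]) chair();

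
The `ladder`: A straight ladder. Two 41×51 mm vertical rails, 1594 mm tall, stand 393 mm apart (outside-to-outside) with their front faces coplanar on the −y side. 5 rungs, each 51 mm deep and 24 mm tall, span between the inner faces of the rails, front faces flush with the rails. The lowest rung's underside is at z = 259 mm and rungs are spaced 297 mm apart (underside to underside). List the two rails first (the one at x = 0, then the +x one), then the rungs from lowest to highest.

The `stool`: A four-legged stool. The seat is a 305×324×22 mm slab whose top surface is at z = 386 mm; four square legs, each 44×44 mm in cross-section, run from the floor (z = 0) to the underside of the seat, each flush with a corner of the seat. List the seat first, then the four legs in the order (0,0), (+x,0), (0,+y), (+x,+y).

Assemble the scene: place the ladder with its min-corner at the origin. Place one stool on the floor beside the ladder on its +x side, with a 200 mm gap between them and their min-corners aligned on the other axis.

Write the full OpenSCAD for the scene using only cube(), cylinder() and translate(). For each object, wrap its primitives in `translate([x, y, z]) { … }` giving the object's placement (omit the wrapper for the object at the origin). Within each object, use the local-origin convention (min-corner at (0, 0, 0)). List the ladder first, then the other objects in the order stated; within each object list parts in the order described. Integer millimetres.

cube([41, 51, 1594]);
translate([352, 0, 0]) cube([41, 51, 1594]);
translate([41, 0, 259]) cube([311, 51, 24]);
translate([41, 0, 556]) cube([311, 51, 24]);
translate([41, 0, 853]) cube([311, 51, 24]);
translate([41, 0, 1150]) cube([311, 51, 24]);
translate([41, 0, 1447]) cube([311, 51, 24]);
translate([593, 0, 0]) {
  translate([0, 0, 364]) cube([305, 324, 22]);
  cube([44, 44, 364]);
  translate([261, 0, 0]) cube([44, 44, 364]);
  translate([0, 280, 0]) cube([44, 44, 364]);
  translate([261, 280, 0]) cube([44, 44, 364]);
}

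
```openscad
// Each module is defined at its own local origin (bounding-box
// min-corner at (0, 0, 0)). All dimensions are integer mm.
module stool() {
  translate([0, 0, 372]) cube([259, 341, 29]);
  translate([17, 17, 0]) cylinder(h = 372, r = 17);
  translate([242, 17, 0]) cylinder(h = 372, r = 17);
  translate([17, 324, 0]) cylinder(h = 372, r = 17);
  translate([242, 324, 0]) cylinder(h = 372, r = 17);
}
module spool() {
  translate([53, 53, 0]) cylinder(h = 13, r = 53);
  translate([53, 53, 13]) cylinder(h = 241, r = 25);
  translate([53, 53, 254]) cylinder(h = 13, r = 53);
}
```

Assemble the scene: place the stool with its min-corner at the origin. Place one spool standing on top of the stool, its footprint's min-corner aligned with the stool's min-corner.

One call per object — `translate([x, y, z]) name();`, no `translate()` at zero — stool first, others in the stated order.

stool();
translate([0, 0, 401]) spool();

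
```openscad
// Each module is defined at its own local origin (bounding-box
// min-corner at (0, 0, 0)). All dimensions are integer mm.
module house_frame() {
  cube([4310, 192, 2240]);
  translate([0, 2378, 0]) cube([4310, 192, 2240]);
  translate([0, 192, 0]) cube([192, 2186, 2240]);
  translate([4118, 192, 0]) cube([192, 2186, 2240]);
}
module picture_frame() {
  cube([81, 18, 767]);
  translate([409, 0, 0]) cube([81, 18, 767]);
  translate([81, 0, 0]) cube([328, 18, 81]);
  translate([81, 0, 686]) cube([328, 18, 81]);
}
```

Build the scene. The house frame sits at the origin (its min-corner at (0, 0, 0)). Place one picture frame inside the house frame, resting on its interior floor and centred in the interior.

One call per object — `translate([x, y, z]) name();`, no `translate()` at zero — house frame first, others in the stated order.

house_frame();
translate([1910, 1276, 0]) picture_frame();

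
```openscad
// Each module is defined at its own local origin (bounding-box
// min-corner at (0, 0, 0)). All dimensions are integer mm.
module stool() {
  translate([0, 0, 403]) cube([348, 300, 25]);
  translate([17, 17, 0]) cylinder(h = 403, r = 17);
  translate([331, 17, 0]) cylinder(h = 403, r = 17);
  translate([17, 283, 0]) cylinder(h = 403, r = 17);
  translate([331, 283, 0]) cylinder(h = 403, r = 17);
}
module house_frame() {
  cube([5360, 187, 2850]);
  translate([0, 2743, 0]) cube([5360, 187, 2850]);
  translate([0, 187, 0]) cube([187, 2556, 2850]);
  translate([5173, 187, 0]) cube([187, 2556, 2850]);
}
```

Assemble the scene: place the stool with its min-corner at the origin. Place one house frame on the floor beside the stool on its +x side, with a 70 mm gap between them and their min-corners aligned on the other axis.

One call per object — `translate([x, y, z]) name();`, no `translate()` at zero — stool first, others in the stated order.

stool();
translate([418, 0, 0]) house_frame();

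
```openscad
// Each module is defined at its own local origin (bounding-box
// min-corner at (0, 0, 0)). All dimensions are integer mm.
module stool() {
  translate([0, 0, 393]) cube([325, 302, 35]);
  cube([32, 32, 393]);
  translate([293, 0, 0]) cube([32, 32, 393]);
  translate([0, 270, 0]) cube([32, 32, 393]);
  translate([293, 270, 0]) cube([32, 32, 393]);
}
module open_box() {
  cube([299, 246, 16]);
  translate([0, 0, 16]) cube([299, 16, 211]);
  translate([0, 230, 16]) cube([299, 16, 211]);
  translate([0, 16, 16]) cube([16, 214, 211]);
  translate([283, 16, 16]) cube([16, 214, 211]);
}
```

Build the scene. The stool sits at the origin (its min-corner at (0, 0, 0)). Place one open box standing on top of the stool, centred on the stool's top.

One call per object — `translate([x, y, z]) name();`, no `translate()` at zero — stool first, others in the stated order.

stool();
translate([13, 28, 428]) open_box();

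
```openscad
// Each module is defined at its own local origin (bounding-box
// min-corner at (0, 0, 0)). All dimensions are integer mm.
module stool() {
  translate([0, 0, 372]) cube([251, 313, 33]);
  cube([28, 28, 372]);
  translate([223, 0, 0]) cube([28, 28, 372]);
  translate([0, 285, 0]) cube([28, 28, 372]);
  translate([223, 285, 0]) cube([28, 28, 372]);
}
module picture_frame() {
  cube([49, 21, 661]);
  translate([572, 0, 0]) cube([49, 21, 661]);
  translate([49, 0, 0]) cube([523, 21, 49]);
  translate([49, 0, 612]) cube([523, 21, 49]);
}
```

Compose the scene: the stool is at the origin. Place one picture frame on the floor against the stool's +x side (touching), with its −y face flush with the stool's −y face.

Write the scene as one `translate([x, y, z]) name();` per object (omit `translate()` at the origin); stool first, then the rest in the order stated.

stool();
translate([251, 0, 0]) picture_frame();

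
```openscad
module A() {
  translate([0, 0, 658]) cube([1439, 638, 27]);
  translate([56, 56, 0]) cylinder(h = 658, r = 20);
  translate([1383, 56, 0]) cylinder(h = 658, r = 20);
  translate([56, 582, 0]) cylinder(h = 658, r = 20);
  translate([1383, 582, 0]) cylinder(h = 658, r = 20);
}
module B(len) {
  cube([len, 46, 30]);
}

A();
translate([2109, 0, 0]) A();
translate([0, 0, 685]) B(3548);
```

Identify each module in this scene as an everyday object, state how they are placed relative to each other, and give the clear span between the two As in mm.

A is a table. B is a beam. A beam spans the tops of two tables. The clear span between the two tables is 670 mm.

Second table starts at x = 2109; first ends at x = 1439; clear span = 2109 − 1439 = 670 mm.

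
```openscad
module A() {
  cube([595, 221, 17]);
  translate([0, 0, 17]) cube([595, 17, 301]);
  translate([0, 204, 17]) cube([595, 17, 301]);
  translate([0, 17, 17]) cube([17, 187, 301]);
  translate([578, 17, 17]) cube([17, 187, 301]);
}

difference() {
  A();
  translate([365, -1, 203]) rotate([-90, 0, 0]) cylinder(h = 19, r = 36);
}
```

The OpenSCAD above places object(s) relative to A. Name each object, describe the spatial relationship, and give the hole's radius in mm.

The subtracted cylinder has r = 36 mm.

A is an open box. The open box has a circular hole through its front wall. The hole's radius is 36 mm.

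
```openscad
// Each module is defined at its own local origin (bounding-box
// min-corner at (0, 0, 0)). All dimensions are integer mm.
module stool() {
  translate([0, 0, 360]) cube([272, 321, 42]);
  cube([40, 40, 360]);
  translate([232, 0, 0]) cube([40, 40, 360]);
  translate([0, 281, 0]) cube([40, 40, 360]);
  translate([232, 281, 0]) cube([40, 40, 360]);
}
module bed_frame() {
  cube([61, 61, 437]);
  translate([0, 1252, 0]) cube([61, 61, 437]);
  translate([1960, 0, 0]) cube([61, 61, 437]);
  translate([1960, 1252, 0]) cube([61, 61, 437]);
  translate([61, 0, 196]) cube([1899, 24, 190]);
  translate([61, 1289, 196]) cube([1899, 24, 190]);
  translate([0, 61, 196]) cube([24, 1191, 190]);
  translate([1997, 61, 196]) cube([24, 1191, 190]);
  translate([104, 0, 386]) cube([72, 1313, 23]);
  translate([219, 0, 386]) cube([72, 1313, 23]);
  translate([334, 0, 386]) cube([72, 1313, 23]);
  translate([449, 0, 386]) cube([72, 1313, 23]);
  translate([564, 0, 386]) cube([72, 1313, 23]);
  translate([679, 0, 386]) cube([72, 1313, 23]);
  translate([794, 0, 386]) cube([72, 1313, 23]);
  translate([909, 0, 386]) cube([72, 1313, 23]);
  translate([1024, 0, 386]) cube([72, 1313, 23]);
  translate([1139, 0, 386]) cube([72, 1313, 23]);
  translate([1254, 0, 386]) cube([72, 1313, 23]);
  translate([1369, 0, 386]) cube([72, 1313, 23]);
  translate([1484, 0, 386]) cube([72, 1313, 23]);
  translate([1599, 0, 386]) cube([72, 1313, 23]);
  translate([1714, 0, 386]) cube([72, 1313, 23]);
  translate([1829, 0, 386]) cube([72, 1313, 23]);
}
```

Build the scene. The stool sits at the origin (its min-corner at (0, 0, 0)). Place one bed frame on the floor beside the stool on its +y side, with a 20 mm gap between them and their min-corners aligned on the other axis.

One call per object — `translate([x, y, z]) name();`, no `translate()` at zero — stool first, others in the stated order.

stool();
translate([0, 341, 0]) bed_frame();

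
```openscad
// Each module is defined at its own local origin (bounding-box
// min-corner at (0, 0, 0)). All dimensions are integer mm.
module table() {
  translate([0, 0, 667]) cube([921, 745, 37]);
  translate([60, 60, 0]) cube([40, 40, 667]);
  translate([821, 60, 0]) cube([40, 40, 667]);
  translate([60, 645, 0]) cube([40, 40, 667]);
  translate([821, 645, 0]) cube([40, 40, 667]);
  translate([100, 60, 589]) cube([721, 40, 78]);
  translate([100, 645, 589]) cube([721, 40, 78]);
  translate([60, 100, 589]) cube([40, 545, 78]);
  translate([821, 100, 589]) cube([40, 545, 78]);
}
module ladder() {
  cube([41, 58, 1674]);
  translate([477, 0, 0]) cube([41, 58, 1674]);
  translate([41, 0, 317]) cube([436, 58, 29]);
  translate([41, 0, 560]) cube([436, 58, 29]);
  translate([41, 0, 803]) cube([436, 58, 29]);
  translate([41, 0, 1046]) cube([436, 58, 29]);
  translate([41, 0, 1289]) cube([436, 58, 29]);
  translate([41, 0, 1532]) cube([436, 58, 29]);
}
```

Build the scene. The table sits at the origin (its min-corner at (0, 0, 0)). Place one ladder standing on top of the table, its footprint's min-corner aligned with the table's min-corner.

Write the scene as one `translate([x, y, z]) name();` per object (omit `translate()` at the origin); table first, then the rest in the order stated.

table();
translate([0, 0, 704]) ladder();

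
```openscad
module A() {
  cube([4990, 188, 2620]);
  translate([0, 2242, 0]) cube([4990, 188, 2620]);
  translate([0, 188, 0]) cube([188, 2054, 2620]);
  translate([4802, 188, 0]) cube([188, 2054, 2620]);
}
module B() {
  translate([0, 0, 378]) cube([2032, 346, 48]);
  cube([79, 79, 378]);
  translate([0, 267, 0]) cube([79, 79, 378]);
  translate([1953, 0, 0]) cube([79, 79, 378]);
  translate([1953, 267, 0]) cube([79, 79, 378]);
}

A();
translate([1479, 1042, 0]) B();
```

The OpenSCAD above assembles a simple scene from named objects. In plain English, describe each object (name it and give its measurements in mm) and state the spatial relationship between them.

A is the wall frame of a small rectangular building: four walls, each 2620 mm tall and 188 mm thick, enclosing a footprint 4990 mm (x) by 2430 mm (y) outside-to-outside, with no floor or roof. The front and back walls (the −y and +y sides) span the full width; the two side walls fit between them.

B is a bench: a 2032×346 mm seat slab, 48 mm thick, top at z = 426 mm, on four 79×79 mm square legs flush with the seat corners and standing on z = 0.

The bench sits inside the house frame, centred.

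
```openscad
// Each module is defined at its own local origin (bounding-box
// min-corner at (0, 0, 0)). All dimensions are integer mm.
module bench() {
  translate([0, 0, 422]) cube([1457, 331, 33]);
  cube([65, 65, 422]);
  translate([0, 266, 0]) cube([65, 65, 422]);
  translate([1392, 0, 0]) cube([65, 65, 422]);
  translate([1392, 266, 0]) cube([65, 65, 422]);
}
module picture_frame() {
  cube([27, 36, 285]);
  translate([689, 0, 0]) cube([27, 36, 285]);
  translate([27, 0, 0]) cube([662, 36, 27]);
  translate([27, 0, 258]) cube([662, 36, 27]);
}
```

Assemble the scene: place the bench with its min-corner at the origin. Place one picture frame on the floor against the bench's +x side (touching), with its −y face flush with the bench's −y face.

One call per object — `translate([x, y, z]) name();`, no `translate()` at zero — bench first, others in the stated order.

bench();
translate([1457, 0, 0]) picture_frame();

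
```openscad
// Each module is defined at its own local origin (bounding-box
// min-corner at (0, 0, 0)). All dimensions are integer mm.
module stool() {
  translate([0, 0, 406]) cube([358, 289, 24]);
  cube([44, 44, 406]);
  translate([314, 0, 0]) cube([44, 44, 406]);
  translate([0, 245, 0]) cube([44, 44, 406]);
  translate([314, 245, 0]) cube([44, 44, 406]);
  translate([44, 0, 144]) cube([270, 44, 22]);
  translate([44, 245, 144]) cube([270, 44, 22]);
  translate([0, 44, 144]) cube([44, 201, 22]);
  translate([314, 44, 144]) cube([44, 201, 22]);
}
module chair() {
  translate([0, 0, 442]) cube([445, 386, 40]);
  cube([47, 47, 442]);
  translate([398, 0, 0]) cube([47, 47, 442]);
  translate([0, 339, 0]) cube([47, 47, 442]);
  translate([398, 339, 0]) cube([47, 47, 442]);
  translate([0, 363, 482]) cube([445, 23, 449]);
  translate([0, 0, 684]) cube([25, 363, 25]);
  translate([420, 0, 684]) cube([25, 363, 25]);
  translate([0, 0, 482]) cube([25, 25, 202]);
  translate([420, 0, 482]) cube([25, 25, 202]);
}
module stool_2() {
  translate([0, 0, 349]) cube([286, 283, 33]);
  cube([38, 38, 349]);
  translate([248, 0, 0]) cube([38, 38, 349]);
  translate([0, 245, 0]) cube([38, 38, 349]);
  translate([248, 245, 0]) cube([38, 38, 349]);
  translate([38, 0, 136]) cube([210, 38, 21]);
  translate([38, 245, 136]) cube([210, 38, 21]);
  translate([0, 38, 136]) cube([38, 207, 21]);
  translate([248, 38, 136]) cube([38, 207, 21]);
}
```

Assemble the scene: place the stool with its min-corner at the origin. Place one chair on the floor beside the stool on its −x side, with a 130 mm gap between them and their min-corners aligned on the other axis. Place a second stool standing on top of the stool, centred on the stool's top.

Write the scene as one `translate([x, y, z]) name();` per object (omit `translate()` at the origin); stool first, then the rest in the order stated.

stool();
translate([-575, 0, 0]) chair();
translate([36, 3, 430]) stool_2();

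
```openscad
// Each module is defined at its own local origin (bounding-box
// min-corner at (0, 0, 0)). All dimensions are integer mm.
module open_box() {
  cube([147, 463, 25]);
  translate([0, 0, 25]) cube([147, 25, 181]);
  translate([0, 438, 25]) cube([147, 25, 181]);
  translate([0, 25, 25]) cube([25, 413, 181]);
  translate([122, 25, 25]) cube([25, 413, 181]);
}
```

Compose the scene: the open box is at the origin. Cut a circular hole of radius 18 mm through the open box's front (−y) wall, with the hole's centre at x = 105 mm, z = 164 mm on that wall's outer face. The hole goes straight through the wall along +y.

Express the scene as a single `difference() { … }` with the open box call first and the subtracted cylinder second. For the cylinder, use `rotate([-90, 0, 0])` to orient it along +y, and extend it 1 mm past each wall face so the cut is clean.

difference() {
  open_box();
  translate([105, -1, 164]) rotate([-90, 0, 0]) cylinder(h = 27, r = 18);
}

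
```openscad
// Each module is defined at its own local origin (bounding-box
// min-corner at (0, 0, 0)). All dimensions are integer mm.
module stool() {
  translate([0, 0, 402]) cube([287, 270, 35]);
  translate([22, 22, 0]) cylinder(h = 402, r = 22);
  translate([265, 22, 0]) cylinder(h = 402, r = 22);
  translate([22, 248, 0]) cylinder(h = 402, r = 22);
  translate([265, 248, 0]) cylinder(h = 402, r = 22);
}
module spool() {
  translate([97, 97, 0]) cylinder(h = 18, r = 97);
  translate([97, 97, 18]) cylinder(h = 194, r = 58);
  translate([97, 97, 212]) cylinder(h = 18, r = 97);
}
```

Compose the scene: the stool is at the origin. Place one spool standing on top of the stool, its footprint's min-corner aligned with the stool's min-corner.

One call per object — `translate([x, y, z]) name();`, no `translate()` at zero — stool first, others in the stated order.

stool();
translate([0, 0, 437]) spool();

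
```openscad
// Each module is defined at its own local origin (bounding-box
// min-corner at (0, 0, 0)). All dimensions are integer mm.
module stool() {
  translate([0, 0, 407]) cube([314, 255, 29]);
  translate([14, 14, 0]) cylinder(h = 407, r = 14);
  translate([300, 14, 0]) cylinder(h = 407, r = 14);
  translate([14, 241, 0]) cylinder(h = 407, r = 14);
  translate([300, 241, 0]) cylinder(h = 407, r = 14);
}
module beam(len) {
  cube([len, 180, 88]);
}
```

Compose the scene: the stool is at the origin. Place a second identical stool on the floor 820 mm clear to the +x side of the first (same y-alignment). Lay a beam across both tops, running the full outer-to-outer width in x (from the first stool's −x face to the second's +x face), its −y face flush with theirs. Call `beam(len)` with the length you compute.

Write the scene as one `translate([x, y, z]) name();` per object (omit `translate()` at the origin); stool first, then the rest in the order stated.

stool();
translate([1134, 0, 0]) stool();
translate([0, 0, 436]) beam(1448);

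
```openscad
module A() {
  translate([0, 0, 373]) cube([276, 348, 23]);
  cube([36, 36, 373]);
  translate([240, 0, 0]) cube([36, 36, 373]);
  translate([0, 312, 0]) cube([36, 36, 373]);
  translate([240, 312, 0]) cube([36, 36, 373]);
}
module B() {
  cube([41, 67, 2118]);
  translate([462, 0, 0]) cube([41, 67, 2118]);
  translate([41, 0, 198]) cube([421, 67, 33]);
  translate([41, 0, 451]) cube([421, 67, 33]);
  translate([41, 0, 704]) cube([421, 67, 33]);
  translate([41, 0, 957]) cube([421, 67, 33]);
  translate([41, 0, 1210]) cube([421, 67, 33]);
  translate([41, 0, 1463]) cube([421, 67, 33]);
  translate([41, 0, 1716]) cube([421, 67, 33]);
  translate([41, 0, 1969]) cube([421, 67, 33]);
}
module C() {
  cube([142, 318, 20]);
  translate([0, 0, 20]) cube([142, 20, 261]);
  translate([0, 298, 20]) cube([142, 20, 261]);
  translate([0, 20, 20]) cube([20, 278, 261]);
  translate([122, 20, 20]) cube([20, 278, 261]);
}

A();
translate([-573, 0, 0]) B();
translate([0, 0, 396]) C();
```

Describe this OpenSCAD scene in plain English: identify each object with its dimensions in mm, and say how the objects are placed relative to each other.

A is a four-legged stool. The seat is 276×348 mm, 23 mm thick, top at z = 396 mm. It stands on four square legs, each 36×36 mm in cross-section, from z = 0 to the seat underside, each flush with a corner of the seat.

B is a straight ladder. Two 41×67 mm vertical rails, 2118 mm tall, stand 503 mm apart (outside-to-outside) with their front faces coplanar on the −y side. 8 rungs, each 67 mm deep and 33 mm tall, span between the inner faces of the rails, front faces flush with the rails. The lowest rung's underside is at z = 198 mm and rungs are spaced 253 mm apart (underside to underside).

C is an open storage box with external size 142×318×281 mm and wall thickness 20 mm (the base is also 20 mm thick). The base covers the whole footprint; the four walls stand on the base, with the y-facing walls full-width and the x-facing walls fitting between their inner faces.

The ladder is on the floor beside the stool on its −x side. The open box is on top of the stool.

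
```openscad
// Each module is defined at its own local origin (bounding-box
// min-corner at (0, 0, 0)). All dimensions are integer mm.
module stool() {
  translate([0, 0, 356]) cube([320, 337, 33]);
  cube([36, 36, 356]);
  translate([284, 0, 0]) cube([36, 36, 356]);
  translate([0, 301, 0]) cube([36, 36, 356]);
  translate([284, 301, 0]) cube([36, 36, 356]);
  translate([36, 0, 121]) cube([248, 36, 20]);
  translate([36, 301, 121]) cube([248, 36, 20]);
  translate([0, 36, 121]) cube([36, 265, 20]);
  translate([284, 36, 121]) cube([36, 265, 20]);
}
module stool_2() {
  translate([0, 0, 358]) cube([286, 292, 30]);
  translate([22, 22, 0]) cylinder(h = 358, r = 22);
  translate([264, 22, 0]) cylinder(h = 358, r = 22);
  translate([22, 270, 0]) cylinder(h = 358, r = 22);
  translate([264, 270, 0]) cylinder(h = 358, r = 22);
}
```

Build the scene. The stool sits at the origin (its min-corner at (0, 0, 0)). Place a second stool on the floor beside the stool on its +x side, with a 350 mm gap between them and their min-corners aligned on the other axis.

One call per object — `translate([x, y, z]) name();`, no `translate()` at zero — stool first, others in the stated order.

stool();
translate([670, 0, 0]) stool_2();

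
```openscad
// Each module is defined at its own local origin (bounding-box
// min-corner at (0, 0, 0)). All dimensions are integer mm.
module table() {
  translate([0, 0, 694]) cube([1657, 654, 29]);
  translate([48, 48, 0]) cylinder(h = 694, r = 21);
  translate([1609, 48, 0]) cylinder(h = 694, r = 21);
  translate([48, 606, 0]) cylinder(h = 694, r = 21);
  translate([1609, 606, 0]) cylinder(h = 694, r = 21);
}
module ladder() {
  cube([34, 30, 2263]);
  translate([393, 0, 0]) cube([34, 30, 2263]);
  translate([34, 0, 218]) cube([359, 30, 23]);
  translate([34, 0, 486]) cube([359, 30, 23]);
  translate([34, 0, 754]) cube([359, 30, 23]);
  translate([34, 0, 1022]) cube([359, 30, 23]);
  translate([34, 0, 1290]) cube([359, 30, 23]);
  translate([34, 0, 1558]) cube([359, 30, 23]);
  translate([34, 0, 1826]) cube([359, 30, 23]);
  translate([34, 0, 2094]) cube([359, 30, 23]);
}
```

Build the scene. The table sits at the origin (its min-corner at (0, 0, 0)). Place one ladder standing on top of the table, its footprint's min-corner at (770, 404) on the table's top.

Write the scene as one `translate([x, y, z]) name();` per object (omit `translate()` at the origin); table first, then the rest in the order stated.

table();
translate([770, 404, 723]) ladder();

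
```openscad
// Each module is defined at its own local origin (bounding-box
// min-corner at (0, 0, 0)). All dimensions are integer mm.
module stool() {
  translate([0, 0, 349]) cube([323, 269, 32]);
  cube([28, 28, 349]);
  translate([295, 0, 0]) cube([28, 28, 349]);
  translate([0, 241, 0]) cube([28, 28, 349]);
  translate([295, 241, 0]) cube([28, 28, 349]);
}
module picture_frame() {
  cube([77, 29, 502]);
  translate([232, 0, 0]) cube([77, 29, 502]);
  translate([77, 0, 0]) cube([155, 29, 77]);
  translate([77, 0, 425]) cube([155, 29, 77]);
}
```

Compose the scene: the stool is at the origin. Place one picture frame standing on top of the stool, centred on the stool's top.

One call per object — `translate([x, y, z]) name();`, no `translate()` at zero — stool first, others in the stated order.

stool();
translate([7, 120, 381]) picture_frame();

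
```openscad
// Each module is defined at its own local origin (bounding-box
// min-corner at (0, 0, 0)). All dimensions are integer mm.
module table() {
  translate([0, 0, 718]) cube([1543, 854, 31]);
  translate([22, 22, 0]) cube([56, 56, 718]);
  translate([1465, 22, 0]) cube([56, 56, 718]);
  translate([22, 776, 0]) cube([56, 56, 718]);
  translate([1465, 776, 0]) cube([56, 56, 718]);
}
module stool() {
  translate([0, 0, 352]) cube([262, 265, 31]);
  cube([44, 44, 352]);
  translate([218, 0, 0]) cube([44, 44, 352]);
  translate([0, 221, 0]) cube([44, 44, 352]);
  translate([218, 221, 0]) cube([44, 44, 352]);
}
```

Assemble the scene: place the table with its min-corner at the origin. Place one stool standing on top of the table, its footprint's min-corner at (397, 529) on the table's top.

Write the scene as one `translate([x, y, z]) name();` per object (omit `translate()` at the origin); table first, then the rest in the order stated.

table();
translate([397, 529, 749]) stool();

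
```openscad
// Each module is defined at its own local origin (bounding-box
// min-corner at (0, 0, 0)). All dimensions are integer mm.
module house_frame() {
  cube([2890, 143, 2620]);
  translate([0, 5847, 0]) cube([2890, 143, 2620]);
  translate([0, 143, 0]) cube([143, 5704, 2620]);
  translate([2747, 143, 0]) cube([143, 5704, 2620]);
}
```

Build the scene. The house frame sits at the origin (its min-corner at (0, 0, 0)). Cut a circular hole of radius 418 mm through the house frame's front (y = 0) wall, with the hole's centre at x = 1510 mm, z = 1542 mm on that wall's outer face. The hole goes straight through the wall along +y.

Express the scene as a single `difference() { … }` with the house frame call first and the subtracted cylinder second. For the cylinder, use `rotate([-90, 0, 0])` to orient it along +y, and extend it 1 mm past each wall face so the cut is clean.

difference() {
  house_frame();
  translate([1510, -1, 1542]) rotate([-90, 0, 0]) cylinder(h = 145, r = 418);
}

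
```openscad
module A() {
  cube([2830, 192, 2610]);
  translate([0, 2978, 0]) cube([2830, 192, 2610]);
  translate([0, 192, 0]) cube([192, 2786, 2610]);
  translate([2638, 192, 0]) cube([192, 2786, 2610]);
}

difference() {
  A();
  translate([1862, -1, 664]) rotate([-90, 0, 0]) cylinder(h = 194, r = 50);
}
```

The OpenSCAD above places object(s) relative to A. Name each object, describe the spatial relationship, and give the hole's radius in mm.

The subtracted cylinder has r = 50 mm.

A is a house frame. The house frame has a circular hole through its front wall. The hole's radius is 50 mm.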